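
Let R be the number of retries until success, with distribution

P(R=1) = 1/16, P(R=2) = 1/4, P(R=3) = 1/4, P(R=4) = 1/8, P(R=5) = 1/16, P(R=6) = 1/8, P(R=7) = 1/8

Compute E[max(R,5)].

5.375

E[max(R,5)] = Σ max(r,5)·P(R=r)
 = 5·1/16 + 5·1/4 + 5·1/4 + 5·1/8 + 5·1/16 + 6·1/8 + 7·1/8
 = 5/16 + 5/4 + 5/4 + 5/8 + 5/16 + 3/4 + 7/8
 = 43/8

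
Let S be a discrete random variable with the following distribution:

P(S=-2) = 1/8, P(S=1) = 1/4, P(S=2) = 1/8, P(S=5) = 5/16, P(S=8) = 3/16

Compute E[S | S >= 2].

5.3

P(S >= 2) = 1/8 + 5/16 + 3/16 = 5/8.
E[S | S >= 2] = [2·1/8 + 5·5/16 + 8·3/16] / (5/8)
 = 53/16 / (5/8)
 = 53/10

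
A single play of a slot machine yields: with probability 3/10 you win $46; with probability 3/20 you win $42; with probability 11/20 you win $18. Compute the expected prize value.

30

E[payout] = 46·3/10 + 42·3/20 + 18·11/20
 = 69/5 + 63/10 + 99/10
 = 30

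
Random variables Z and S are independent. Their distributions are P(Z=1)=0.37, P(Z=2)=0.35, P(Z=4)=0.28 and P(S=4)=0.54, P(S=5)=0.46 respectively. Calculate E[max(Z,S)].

E[max(Z,S)] = Σ_z Σ_s max(z,s) · P(Z=z)P(S=s)
 = 4·0.1998 + 5·0.1702 + 4·0.189 + 5·0.161 + 4·0.1512 + 5·0.1288
 = 0.7992 + 0.851 + 0.756 + 0.805 + 0.6048 + 0.644
 = 4.46

4.46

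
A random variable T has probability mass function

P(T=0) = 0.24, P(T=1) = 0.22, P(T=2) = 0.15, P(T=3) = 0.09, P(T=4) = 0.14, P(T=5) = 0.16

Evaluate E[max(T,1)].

E[max(T,1)] = Σ max(t,1)·P(T=t)
 = 1·0.24 + 1·0.22 + 2·0.15 + 3·0.09 + 4·0.14 + 5·0.16
 = 0.24 + 0.22 + 0.3 + 0.27 + 0.56 + 0.8
 = 2.39

2.39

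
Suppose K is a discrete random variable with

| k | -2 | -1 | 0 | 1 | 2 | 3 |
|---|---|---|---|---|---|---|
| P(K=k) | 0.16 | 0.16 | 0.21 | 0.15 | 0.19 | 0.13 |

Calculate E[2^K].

2.43

E[2^K] = Σ 2^k·P(K=k)
 = 0.25·0.16 + 0.5·0.16 + 1·0.21 + 2·0.15 + 4·0.19 + 8·0.13
 = 0.04 + 0.08 + 0.21 + 0.3 + 0.76 + 1.04
 = 2.43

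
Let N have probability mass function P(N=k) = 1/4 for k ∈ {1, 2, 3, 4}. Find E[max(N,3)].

E[max(N,3)] = Σ max(n,3)·P(N=n)
 = 3·1/4 + 3·1/4 + 3·1/4 + 4·1/4
 = 3/4 + 3/4 + 3/4 + 1
 = 13/4

3.25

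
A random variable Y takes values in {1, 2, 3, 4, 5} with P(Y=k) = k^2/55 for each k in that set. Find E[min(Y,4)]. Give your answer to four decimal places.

E[min(Y,4)] = Σ min(y,4)·P(Y=y)
 = 1·1/55 + 2·4/55 + 3·9/55 + 4·16/55 + 4·5/11
 = 1/55 + 8/55 + 27/55 + 64/55 + 20/11
 = 40/11

3.6364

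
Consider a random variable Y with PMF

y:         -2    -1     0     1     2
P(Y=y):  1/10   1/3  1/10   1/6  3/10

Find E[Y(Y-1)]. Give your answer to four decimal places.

1.8667

E[Y(Y-1)] = Σ y(y-1)·P(Y=y)
 = 6·1/10 + 2·1/3 + 0·1/10 + 0·1/6 + 2·3/10
 = 3/5 + 2/3 + 0 + 0 + 3/5
 = 28/15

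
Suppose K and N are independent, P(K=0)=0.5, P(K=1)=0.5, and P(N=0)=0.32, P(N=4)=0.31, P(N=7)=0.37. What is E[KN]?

1.915

E[KN] = Σ_k Σ_n kn · P(K=k)P(N=n)
 = 0·0.16 + 0·0.155 + 0·0.185 + 0·0.16 + 4·0.155 + 7·0.185
 = 0 + 0 + 0 + 0 + 0.62 + 1.295
 = 1.915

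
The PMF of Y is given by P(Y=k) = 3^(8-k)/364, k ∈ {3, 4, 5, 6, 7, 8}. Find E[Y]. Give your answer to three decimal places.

3.492

E[Y] = Σ y·P(Y=y)
 = 3·243/364 + 4·81/364 + 5·27/364 + 6·9/364 + 7·3/364 + 8·1/364
 = 729/364 + 81/91 + 135/364 + 27/182 + 3/52 + 2/91
 = 1271/364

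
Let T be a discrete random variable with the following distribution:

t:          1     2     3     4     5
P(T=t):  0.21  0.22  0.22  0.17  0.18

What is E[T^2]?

E[T^2] = Σ t^2·P(T=t)
 = 1·0.21 + 4·0.22 + 9·0.22 + 16·0.17 + 25·0.18
 = 0.21 + 0.88 + 1.98 + 2.72 + 4.5
 = 10.29

10.29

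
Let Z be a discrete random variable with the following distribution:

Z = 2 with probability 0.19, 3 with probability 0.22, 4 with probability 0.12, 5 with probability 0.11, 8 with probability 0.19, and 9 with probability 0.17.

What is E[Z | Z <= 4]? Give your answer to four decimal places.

2.8679

P(Z <= 4) = 0.19 + 0.22 + 0.12 = 0.53.
E[Z | Z <= 4] = [2·0.19 + 3·0.22 + 4·0.12] / 0.53
 = 1.52 / 0.53
 = 152/53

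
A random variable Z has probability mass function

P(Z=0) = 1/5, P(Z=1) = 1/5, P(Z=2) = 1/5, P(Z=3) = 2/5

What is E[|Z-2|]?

1

E[|Z-2|] = Σ |z-2|·P(Z=z)
 = 2·1/5 + 1·1/5 + 0·1/5 + 1·2/5
 = 2/5 + 1/5 + 0 + 2/5
 = 1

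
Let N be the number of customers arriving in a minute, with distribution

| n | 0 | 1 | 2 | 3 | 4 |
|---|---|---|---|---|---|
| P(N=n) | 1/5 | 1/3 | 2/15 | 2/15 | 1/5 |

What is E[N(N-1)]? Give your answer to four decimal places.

E[N(N-1)] = Σ n(n-1)·P(N=n)
 = 0·1/5 + 0·1/3 + 2·2/15 + 6·2/15 + 12·1/5
 = 0 + 0 + 4/15 + 4/5 + 12/5
 = 52/15

3.4667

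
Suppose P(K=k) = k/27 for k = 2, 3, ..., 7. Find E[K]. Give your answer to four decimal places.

E[K] = Σ k·P(K=k)
 = 2·2/27 + 3·1/9 + 4·4/27 + 5·5/27 + 6·2/9 + 7·7/27
 = 4/27 + 1/3 + 16/27 + 25/27 + 4/3 + 49/27
 = 139/27

5.1481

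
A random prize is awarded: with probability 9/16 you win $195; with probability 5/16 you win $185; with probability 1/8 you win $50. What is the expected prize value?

173.75

E[payout] = 195·9/16 + 185·5/16 + 50·1/8
 = 1755/16 + 925/16 + 25/4
 = 695/4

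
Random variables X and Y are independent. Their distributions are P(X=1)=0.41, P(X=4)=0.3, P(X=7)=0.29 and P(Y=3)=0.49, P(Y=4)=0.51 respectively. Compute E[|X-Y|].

2.1882

E[|X-Y|] = Σ_x Σ_y |x-y| · P(X=x)P(Y=y)
 = 2·0.2009 + 3·0.2091 + 1·0.147 + 0·0.153 + 4·0.1421 + 3·0.1479
 = 0.4018 + 0.6273 + 0.147 + 0 + 0.5684 + 0.4437
 = 2.1882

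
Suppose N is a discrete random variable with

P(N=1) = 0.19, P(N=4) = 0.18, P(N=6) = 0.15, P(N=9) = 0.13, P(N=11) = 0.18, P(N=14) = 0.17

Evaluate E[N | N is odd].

6.68

P(N is odd) = 0.19 + 0.13 + 0.18 = 0.5.
E[N | N is odd] = [1·0.19 + 9·0.13 + 11·0.18] / 0.5
 = 3.34 / 0.5
 = 167/25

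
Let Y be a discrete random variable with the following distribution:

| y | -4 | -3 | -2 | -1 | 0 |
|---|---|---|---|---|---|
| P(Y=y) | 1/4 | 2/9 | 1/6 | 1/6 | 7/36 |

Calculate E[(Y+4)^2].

E[(Y+4)^2] = Σ (y+4)^2·P(Y=y)
 = 0·1/4 + 1·2/9 + 4·1/6 + 9·1/6 + 16·7/36
 = 0 + 2/9 + 2/3 + 3/2 + 28/9
 = 11/2

5.5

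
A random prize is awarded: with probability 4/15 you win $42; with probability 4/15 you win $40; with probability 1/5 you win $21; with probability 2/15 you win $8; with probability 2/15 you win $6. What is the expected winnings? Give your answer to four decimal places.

E[payout] = 42·4/15 + 40·4/15 + 21·1/5 + 8·2/15 + 6·2/15
 = 56/5 + 32/3 + 21/5 + 16/15 + 4/5
 = 419/15

27.9333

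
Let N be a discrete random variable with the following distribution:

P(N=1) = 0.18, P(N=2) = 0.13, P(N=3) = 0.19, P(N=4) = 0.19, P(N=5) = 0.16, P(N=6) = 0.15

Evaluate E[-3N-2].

-12.41

E[-3N-2] = Σ (-3n-2)·P(N=n)
 = (-5)·0.18 + (-8)·0.13 + (-11)·0.19 + (-14)·0.19 + (-17)·0.16 + (-20)·0.15
 = (-0.9) + (-1.04) + (-2.09) + (-2.66) + (-2.72) + (-3)
 = -12.41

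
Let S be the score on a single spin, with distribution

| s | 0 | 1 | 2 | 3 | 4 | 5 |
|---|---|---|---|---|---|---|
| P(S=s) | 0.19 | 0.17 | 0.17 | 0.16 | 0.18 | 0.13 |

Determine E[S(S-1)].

E[S(S-1)] = Σ s(s-1)·P(S=s)
 = 0·0.19 + 0·0.17 + 2·0.17 + 6·0.16 + 12·0.18 + 20·0.13
 = 0 + 0 + 0.34 + 0.96 + 2.16 + 2.6
 = 6.06

6.06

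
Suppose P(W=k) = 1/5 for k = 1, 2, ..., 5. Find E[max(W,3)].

E[max(W,3)] = Σ max(w,3)·P(W=w)
 = 3·1/5 + 3·1/5 + 3·1/5 + 4·1/5 + 5·1/5
 = 3/5 + 3/5 + 3/5 + 4/5 + 1
 = 18/5

3.6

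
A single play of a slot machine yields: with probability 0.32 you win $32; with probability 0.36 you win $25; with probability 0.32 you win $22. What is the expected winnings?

E[payout] = 32·0.32 + 25·0.36 + 22·0.32
 = 10.24 + 9 + 7.04
 = 26.28

26.28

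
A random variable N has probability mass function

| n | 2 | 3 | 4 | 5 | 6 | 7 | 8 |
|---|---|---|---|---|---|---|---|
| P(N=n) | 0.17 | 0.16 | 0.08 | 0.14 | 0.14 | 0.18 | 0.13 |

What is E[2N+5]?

E[2N+5] = Σ (2n+5)·P(N=n)
 = 9·0.17 + 11·0.16 + 13·0.08 + 15·0.14 + 17·0.14 + 19·0.18 + 21·0.13
 = 1.53 + 1.76 + 1.04 + 2.1 + 2.38 + 3.42 + 2.73
 = 14.96

14.96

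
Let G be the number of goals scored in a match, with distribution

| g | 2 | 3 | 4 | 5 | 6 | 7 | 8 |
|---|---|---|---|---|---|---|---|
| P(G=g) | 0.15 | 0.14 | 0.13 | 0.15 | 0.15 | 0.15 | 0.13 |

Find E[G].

4.98

E[G] = Σ g·P(G=g)
 = 2·0.15 + 3·0.14 + 4·0.13 + 5·0.15 + 6·0.15 + 7·0.15 + 8·0.13
 = 0.3 + 0.42 + 0.52 + 0.75 + 0.9 + 1.05 + 1.04
 = 4.98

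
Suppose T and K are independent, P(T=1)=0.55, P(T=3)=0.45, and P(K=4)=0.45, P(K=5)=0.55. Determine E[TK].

8.645

E[TK] = Σ_t Σ_k tk · P(T=t)P(K=k)
 = 4·0.2475 + 5·0.3025 + 12·0.2025 + 15·0.2475
 = 0.99 + 1.5125 + 2.43 + 3.7125
 = 8.645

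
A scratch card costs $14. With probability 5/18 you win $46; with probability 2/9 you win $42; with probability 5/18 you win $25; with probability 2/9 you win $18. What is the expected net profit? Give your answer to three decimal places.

19.056

E[payout] = 46·5/18 + 42·2/9 + 25·5/18 + 18·2/9
 = 115/9 + 28/3 + 125/18 + 4
 = 595/18
Net = 595/18 - 14 = 343/18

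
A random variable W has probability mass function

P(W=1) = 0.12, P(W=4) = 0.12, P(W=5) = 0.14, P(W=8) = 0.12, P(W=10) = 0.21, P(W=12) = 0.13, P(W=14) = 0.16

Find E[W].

E[W] = Σ w·P(W=w)
 = 1·0.12 + 4·0.12 + 5·0.14 + 8·0.12 + 10·0.21 + 12·0.13 + 14·0.16
 = 0.12 + 0.48 + 0.7 + 0.96 + 2.1 + 1.56 + 2.24
 = 8.16

8.16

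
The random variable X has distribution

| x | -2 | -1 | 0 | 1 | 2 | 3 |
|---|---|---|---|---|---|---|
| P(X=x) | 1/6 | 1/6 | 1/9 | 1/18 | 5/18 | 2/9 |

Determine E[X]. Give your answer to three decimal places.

E[X] = Σ x·P(X=x)
 = (-2)·1/6 + (-1)·1/6 + 0·1/9 + 1·1/18 + 2·5/18 + 3·2/9
 = (-1/3) + (-1/6) + 0 + 1/18 + 5/9 + 2/3
 = 7/9

0.778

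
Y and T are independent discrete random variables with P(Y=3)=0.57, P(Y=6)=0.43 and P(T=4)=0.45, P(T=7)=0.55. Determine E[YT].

24.2385

E[YT] = Σ_y Σ_t yt · P(Y=y)P(T=t)
 = 12·0.2565 + 21·0.3135 + 24·0.1935 + 42·0.2365
 = 3.078 + 6.5835 + 4.644 + 9.933
 = 24.2385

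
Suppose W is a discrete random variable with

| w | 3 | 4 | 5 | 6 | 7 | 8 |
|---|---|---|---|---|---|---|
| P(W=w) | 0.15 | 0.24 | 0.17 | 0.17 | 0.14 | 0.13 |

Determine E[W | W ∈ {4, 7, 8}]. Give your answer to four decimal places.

P(W ∈ {4, 7, 8}) = 0.24 + 0.14 + 0.13 = 0.51.
E[W | W ∈ {4, 7, 8}] = [4·0.24 + 7·0.14 + 8·0.13] / 0.51
 = 2.98 / 0.51
 = 298/51

5.8431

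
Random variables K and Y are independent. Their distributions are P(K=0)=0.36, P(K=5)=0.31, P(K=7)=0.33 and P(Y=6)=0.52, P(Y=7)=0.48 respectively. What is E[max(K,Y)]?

6.6516

E[max(K,Y)] = Σ_k Σ_y max(k,y) · P(K=k)P(Y=y)
 = 6·0.1872 + 7·0.1728 + 6·0.1612 + 7·0.1488 + 7·0.1716 + 7·0.1584
 = 1.1232 + 1.2096 + 0.9672 + 1.0416 + 1.2012 + 1.1088
 = 6.6516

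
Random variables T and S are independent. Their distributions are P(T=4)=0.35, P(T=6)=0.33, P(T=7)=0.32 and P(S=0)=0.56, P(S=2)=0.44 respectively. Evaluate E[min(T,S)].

0.88

E[min(T,S)] = Σ_t Σ_s min(t,s) · P(T=t)P(S=s)
 = 0·0.196 + 2·0.154 + 0·0.1848 + 2·0.1452 + 0·0.1792 + 2·0.1408
 = 0 + 0.308 + 0 + 0.2904 + 0 + 0.2816
 = 0.88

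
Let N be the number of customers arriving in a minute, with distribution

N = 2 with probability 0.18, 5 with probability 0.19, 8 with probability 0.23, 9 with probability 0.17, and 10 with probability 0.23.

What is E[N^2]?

E[N^2] = Σ n^2·P(N=n)
 = 4·0.18 + 25·0.19 + 64·0.23 + 81·0.17 + 100·0.23
 = 0.72 + 4.75 + 14.72 + 13.77 + 23
 = 56.96

56.96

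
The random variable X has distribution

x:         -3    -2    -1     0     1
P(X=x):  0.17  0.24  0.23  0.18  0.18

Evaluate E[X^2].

E[X^2] = Σ x^2·P(X=x)
 = 9·0.17 + 4·0.24 + 1·0.23 + 0·0.18 + 1·0.18
 = 1.53 + 0.96 + 0.23 + 0 + 0.18
 = 2.9

2.9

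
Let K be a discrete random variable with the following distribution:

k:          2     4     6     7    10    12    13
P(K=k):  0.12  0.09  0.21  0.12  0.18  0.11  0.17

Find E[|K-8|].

E[|K-8|] = Σ |k-8|·P(K=k)
 = 6·0.12 + 4·0.09 + 2·0.21 + 1·0.12 + 2·0.18 + 4·0.11 + 5·0.17
 = 0.72 + 0.36 + 0.42 + 0.12 + 0.36 + 0.44 + 0.85
 = 3.27

3.27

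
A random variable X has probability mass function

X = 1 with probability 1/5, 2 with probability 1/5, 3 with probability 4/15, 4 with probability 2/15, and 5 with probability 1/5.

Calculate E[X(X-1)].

E[X(X-1)] = Σ x(x-1)·P(X=x)
 = 0·1/5 + 2·1/5 + 6·4/15 + 12·2/15 + 20·1/5
 = 0 + 2/5 + 8/5 + 8/5 + 4
 = 38/5

7.6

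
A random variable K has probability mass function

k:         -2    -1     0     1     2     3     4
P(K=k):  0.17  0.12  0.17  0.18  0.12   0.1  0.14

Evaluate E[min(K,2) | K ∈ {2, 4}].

P(K ∈ {2, 4}) = 0.12 + 0.14 = 0.26.
E[min(K,2) | K ∈ {2, 4}] = [2·0.12 + 2·0.14] / 0.26
 = 0.52 / 0.26
 = 2

2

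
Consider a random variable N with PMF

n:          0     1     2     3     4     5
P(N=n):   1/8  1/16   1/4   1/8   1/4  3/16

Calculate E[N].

2.875

E[N] = Σ n·P(N=n)
 = 0·1/8 + 1·1/16 + 2·1/4 + 3·1/8 + 4·1/4 + 5·3/16
 = 0 + 1/16 + 1/2 + 3/8 + 1 + 15/16
 = 23/8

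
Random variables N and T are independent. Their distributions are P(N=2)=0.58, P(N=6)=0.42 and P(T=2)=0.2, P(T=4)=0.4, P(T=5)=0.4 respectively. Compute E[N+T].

E[N+T] = Σ_n Σ_t (n+t) · P(N=n)P(T=t)
 = 4·0.116 + 6·0.232 + 7·0.232 + 8·0.084 + 10·0.168 + 11·0.168
 = 0.464 + 1.392 + 1.624 + 0.672 + 1.68 + 1.848
 = 7.68

7.68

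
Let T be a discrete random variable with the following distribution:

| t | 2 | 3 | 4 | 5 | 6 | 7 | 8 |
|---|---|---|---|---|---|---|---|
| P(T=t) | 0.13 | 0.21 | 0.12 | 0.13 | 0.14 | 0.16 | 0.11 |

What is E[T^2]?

27.5

E[T^2] = Σ t^2·P(T=t)
 = 4·0.13 + 9·0.21 + 16·0.12 + 25·0.13 + 36·0.14 + 49·0.16 + 64·0.11
 = 0.52 + 1.89 + 1.92 + 3.25 + 5.04 + 7.84 + 7.04
 = 27.5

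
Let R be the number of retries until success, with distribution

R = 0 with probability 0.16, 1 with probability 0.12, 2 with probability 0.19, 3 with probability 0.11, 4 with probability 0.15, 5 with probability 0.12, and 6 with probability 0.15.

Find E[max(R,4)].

4.42

E[max(R,4)] = Σ max(r,4)·P(R=r)
 = 4·0.16 + 4·0.12 + 4·0.19 + 4·0.11 + 4·0.15 + 5·0.12 + 6·0.15
 = 0.64 + 0.48 + 0.76 + 0.44 + 0.6 + 0.6 + 0.9
 = 4.42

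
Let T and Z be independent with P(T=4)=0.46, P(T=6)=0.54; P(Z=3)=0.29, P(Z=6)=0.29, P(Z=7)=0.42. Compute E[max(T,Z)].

6.1532

E[max(T,Z)] = Σ_t Σ_z max(t,z) · P(T=t)P(Z=z)
 = 4·0.1334 + 6·0.1334 + 7·0.1932 + 6·0.1566 + 6·0.1566 + 7·0.2268
 = 0.5336 + 0.8004 + 1.3524 + 0.9396 + 0.9396 + 1.5876
 = 6.1532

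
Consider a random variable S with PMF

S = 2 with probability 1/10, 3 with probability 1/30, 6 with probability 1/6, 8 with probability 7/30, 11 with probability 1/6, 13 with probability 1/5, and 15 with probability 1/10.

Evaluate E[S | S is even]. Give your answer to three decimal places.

6.133

P(S is even) = 1/10 + 1/6 + 7/30 = 1/2.
E[S | S is even] = [2·1/10 + 6·1/6 + 8·7/30] / (1/2)
 = 46/15 / (1/2)
 = 92/15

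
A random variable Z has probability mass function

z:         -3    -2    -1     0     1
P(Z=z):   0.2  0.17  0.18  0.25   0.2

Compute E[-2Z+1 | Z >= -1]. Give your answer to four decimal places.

P(Z >= -1) = 0.18 + 0.25 + 0.2 = 0.63.
E[-2Z+1 | Z >= -1] = [3·0.18 + 1·0.25 + (-1)·0.2] / 0.63
 = 0.59 / 0.63
 = 59/63

0.9365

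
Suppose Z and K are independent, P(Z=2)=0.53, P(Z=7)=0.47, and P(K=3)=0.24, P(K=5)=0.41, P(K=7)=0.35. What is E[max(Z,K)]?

6.0566

E[max(Z,K)] = Σ_z Σ_k max(z,k) · P(Z=z)P(K=k)
 = 3·0.1272 + 5·0.2173 + 7·0.1855 + 7·0.1128 + 7·0.1927 + 7·0.1645
 = 0.3816 + 1.0865 + 1.2985 + 0.7896 + 1.3489 + 1.1515
 = 6.0566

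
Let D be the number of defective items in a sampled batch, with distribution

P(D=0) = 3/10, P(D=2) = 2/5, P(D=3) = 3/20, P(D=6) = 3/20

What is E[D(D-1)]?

6.2

E[D(D-1)] = Σ d(d-1)·P(D=d)
 = 0·3/10 + 2·2/5 + 6·3/20 + 30·3/20
 = 0 + 4/5 + 9/10 + 9/2
 = 31/5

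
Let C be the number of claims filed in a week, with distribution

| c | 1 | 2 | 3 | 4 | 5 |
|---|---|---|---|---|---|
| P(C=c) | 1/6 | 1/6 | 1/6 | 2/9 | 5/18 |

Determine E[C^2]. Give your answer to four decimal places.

12.8333

E[C^2] = Σ c^2·P(C=c)
 = 1·1/6 + 4·1/6 + 9·1/6 + 16·2/9 + 25·5/18
 = 1/6 + 2/3 + 3/2 + 32/9 + 125/18
 = 77/6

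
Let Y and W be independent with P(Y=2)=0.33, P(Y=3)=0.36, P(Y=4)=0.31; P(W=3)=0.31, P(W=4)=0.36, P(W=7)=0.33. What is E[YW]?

13.9464

E[YW] = Σ_y Σ_w yw · P(Y=y)P(W=w)
 = 6·0.1023 + 8·0.1188 + 14·0.1089 + 9·0.1116 + 12·0.1296 + 21·0.1188 + 12·0.0961 + 16·0.1116 + 28·0.1023
 = 0.6138 + 0.9504 + 1.5246 + 1.0044 + 1.5552 + 2.4948 + 1.1532 + 1.7856 + 2.8644
 = 13.9464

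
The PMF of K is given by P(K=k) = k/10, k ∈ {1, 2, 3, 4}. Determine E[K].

3

E[K] = Σ k·P(K=k)
 = 1·1/10 + 2·1/5 + 3·3/10 + 4·2/5
 = 1/10 + 2/5 + 9/10 + 8/5
 = 3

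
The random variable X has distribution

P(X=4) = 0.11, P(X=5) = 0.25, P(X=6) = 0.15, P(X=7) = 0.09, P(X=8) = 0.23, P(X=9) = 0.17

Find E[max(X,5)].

6.7

E[max(X,5)] = Σ max(x,5)·P(X=x)
 = 5·0.11 + 5·0.25 + 6·0.15 + 7·0.09 + 8·0.23 + 9·0.17
 = 0.55 + 1.25 + 0.9 + 0.63 + 1.84 + 1.53
 = 6.7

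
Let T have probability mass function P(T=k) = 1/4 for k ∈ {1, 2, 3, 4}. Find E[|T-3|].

1

E[|T-3|] = Σ |t-3|·P(T=t)
 = 2·1/4 + 1·1/4 + 0·1/4 + 1·1/4
 = 1/2 + 1/4 + 0 + 1/4
 = 1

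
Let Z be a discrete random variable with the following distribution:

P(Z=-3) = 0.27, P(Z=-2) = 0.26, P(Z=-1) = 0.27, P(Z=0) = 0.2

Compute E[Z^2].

3.74

E[Z^2] = Σ z^2·P(Z=z)
 = 9·0.27 + 4·0.26 + 1·0.27 + 0·0.2
 = 2.43 + 1.04 + 0.27 + 0
 = 3.74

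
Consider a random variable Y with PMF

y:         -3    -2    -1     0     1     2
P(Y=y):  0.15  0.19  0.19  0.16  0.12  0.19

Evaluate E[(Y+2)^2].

E[(Y+2)^2] = Σ (y+2)^2·P(Y=y)
 = 1·0.15 + 0·0.19 + 1·0.19 + 4·0.16 + 9·0.12 + 16·0.19
 = 0.15 + 0 + 0.19 + 0.64 + 1.08 + 3.04
 = 5.1

5.1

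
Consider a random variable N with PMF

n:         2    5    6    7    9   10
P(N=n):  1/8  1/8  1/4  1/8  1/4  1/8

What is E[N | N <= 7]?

P(N <= 7) = 1/8 + 1/8 + 1/4 + 1/8 = 5/8.
E[N | N <= 7] = [2·1/8 + 5·1/8 + 6·1/4 + 7·1/8] / (5/8)
 = 13/4 / (5/8)
 = 26/5

5.2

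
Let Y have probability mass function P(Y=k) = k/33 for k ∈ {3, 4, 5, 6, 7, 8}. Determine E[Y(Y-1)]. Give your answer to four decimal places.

E[Y(Y-1)] = Σ y(y-1)·P(Y=y)
 = 6·1/11 + 12·4/33 + 20·5/33 + 30·2/11 + 42·7/33 + 56·8/33
 = 6/11 + 16/11 + 100/33 + 60/11 + 98/11 + 448/33
 = 1088/33

32.9697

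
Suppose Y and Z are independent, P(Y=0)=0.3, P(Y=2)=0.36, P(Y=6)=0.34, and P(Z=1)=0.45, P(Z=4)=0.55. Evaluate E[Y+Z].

E[Y+Z] = Σ_y Σ_z (y+z) · P(Y=y)P(Z=z)
 = 1·0.135 + 4·0.165 + 3·0.162 + 6·0.198 + 7·0.153 + 10·0.187
 = 0.135 + 0.66 + 0.486 + 1.188 + 1.071 + 1.87
 = 5.41

5.41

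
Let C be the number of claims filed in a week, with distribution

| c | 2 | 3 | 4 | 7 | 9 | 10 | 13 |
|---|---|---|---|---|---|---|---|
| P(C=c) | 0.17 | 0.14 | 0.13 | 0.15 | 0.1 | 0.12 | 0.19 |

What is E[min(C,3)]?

2.83

E[min(C,3)] = Σ min(c,3)·P(C=c)
 = 2·0.17 + 3·0.14 + 3·0.13 + 3·0.15 + 3·0.1 + 3·0.12 + 3·0.19
 = 0.34 + 0.42 + 0.39 + 0.45 + 0.3 + 0.36 + 0.57
 = 2.83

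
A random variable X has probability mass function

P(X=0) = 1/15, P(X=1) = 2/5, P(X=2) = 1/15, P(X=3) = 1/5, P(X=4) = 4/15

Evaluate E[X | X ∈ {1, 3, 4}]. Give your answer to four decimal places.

2.3846

P(X ∈ {1, 3, 4}) = 2/5 + 1/5 + 4/15 = 13/15.
E[X | X ∈ {1, 3, 4}] = [1·2/5 + 3·1/5 + 4·4/15] / (13/15)
 = 31/15 / (13/15)
 = 31/13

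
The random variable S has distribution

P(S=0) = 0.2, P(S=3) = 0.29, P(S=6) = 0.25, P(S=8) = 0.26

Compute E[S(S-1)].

E[S(S-1)] = Σ s(s-1)·P(S=s)
 = 0·0.2 + 6·0.29 + 30·0.25 + 56·0.26
 = 0 + 1.74 + 7.5 + 14.56
 = 23.8

23.8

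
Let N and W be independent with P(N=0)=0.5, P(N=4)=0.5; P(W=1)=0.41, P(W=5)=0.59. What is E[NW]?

E[NW] = Σ_n Σ_w nw · P(N=n)P(W=w)
 = 0·0.205 + 0·0.295 + 4·0.205 + 20·0.295
 = 0 + 0 + 0.82 + 5.9
 = 6.72

6.72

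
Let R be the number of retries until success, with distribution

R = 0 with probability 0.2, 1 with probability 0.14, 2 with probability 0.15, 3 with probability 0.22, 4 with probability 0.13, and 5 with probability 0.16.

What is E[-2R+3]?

E[-2R+3] = Σ (-2r+3)·P(R=r)
 = 3·0.2 + 1·0.14 + (-1)·0.15 + (-3)·0.22 + (-5)·0.13 + (-7)·0.16
 = 0.6 + 0.14 + (-0.15) + (-0.66) + (-0.65) + (-1.12)
 = -1.84

-1.84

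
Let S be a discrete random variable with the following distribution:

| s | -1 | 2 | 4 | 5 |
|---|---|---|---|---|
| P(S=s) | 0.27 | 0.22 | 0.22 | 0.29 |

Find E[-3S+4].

E[-3S+4] = Σ (-3s+4)·P(S=s)
 = 7·0.27 + (-2)·0.22 + (-8)·0.22 + (-11)·0.29
 = 1.89 + (-0.44) + (-1.76) + (-3.19)
 = -3.5

-3.5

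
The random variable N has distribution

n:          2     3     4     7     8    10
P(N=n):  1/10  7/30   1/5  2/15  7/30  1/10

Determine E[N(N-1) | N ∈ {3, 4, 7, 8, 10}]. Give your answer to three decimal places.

34.963

P(N ∈ {3, 4, 7, 8, 10}) = 7/30 + 1/5 + 2/15 + 7/30 + 1/10 = 9/10.
E[N(N-1) | N ∈ {3, 4, 7, 8, 10}] = [6·7/30 + 12·1/5 + 42·2/15 + 56·7/30 + 90·1/10] / (9/10)
 = 472/15 / (9/10)
 = 944/27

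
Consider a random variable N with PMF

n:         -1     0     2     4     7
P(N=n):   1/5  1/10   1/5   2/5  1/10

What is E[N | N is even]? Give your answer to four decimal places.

P(N is even) = 1/10 + 1/5 + 2/5 = 7/10.
E[N | N is even] = [0·1/10 + 2·1/5 + 4·2/5] / (7/10)
 = 2 / (7/10)
 = 20/7

2.8571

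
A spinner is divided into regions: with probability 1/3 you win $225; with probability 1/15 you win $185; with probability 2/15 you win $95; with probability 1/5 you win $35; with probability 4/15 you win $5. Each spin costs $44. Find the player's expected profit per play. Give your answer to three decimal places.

64.333

E[payout] = 225·1/3 + 185·1/15 + 95·2/15 + 35·1/5 + 5·4/15
 = 75 + 37/3 + 38/3 + 7 + 4/3
 = 325/3
Net = 325/3 - 44 = 193/3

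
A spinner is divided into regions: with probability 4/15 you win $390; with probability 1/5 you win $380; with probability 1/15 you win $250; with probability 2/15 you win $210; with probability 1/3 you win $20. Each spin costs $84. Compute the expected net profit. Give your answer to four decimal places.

147.3333

E[payout] = 390·4/15 + 380·1/5 + 250·1/15 + 210·2/15 + 20·1/3
 = 104 + 76 + 50/3 + 28 + 20/3
 = 694/3
Net = 694/3 - 84 = 442/3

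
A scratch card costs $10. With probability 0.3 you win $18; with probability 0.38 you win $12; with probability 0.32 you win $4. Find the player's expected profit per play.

1.24

E[payout] = 18·0.3 + 12·0.38 + 4·0.32
 = 5.4 + 4.56 + 1.28
 = 11.24
Net = 11.24 - 10 = 1.24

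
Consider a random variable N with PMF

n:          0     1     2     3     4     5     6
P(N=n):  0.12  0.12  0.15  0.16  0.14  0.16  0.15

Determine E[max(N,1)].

3.28

E[max(N,1)] = Σ max(n,1)·P(N=n)
 = 1·0.12 + 1·0.12 + 2·0.15 + 3·0.16 + 4·0.14 + 5·0.16 + 6·0.15
 = 0.12 + 0.12 + 0.3 + 0.48 + 0.56 + 0.8 + 0.9
 = 3.28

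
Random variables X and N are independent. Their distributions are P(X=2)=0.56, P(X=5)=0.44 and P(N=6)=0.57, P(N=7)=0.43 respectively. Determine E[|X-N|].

3.11

E[|X-N|] = Σ_x Σ_n |x-n| · P(X=x)P(N=n)
 = 4·0.3192 + 5·0.2408 + 1·0.2508 + 2·0.1892
 = 1.2768 + 1.204 + 0.2508 + 0.3784
 = 3.11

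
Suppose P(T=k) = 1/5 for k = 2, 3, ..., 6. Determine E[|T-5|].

E[|T-5|] = Σ |t-5|·P(T=t)
 = 3·1/5 + 2·1/5 + 1·1/5 + 0·1/5 + 1·1/5
 = 3/5 + 2/5 + 1/5 + 0 + 1/5
 = 7/5

1.4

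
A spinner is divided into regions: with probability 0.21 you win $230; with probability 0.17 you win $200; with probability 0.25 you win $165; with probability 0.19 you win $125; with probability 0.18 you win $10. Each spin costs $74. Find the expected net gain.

E[payout] = 230·0.21 + 200·0.17 + 165·0.25 + 125·0.19 + 10·0.18
 = 48.3 + 34 + 41.25 + 23.75 + 1.8
 = 149.1
Net = 149.1 - 74 = 75.1

75.1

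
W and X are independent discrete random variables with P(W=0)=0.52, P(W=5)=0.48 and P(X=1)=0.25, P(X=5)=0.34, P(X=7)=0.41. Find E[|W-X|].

E[|W-X|] = Σ_w Σ_x |w-x| · P(W=w)P(X=x)
 = 1·0.13 + 5·0.1768 + 7·0.2132 + 4·0.12 + 0·0.1632 + 2·0.1968
 = 0.13 + 0.884 + 1.4924 + 0.48 + 0 + 0.3936
 = 3.38

3.38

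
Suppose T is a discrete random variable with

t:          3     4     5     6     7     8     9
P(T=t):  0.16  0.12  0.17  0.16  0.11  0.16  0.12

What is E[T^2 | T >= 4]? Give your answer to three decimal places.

P(T >= 4) = 0.12 + 0.17 + 0.16 + 0.11 + 0.16 + 0.12 = 0.84.
E[T^2 | T >= 4] = [16·0.12 + 25·0.17 + 36·0.16 + 49·0.11 + 64·0.16 + 81·0.12] / 0.84
 = 37.28 / 0.84
 = 932/21

44.381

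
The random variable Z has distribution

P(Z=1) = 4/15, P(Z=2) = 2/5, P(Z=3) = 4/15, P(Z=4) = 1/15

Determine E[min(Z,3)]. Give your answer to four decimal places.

E[min(Z,3)] = Σ min(z,3)·P(Z=z)
 = 1·4/15 + 2·2/5 + 3·4/15 + 3·1/15
 = 4/15 + 4/5 + 4/5 + 1/5
 = 31/15

2.0667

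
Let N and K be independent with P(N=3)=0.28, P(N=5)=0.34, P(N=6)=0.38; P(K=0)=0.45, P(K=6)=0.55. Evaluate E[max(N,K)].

E[max(N,K)] = Σ_n Σ_k max(n,k) · P(N=n)P(K=k)
 = 3·0.126 + 6·0.154 + 5·0.153 + 6·0.187 + 6·0.171 + 6·0.209
 = 0.378 + 0.924 + 0.765 + 1.122 + 1.026 + 1.254
 = 5.469

5.469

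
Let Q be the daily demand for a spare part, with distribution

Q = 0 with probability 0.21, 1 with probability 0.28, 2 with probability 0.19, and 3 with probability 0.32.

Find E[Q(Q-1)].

E[Q(Q-1)] = Σ q(q-1)·P(Q=q)
 = 0·0.21 + 0·0.28 + 2·0.19 + 6·0.32
 = 0 + 0 + 0.38 + 1.92
 = 2.3

2.3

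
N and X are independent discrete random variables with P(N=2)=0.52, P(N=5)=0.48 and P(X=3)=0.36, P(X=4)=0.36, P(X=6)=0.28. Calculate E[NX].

14.448

E[NX] = Σ_n Σ_x nx · P(N=n)P(X=x)
 = 6·0.1872 + 8·0.1872 + 12·0.1456 + 15·0.1728 + 20·0.1728 + 30·0.1344
 = 1.1232 + 1.4976 + 1.7472 + 2.592 + 3.456 + 4.032
 = 14.448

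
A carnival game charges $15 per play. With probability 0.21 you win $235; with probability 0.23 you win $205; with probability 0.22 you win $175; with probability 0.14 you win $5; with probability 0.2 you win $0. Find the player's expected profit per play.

E[payout] = 235·0.21 + 205·0.23 + 175·0.22 + 5·0.14 + 0·0.2
 = 49.35 + 47.15 + 38.5 + 0.7 + 0
 = 135.7
Net = 135.7 - 15 = 120.7

120.7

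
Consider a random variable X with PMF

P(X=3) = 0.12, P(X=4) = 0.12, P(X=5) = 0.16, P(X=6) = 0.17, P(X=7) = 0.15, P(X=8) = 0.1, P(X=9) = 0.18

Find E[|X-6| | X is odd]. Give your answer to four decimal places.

1.9836

P(X is odd) = 0.12 + 0.16 + 0.15 + 0.18 = 0.61.
E[|X-6| | X is odd] = [3·0.12 + 1·0.16 + 1·0.15 + 3·0.18] / 0.61
 = 1.21 / 0.61
 = 121/61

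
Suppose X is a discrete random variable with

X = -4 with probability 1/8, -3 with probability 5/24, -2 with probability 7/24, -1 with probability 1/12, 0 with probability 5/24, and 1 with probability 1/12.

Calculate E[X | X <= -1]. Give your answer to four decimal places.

-2.5294

P(X <= -1) = 1/8 + 5/24 + 7/24 + 1/12 = 17/24.
E[X | X <= -1] = [(-4)·1/8 + (-3)·5/24 + (-2)·7/24 + (-1)·1/12] / (17/24)
 = -43/24 / (17/24)
 = -43/17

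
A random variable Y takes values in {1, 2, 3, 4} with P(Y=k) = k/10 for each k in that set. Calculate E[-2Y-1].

-7

E[-2Y-1] = Σ (-2y-1)·P(Y=y)
 = (-3)·1/10 + (-5)·1/5 + (-7)·3/10 + (-9)·2/5
 = (-3/10) + (-1) + (-21/10) + (-18/5)
 = -7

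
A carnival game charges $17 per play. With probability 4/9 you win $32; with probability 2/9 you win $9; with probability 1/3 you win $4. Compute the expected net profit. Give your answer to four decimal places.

0.5556

E[payout] = 32·4/9 + 9·2/9 + 4·1/3
 = 128/9 + 2 + 4/3
 = 158/9
Net = 158/9 - 17 = 5/9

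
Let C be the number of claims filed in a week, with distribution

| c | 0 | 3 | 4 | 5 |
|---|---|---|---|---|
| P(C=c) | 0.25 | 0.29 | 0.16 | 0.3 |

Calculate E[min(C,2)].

1.5

E[min(C,2)] = Σ min(c,2)·P(C=c)
 = 0·0.25 + 2·0.29 + 2·0.16 + 2·0.3
 = 0 + 0.58 + 0.32 + 0.6
 = 1.5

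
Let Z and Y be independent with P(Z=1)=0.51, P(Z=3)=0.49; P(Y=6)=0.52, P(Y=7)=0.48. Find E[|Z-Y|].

4.5

E[|Z-Y|] = Σ_z Σ_y |z-y| · P(Z=z)P(Y=y)
 = 5·0.2652 + 6·0.2448 + 3·0.2548 + 4·0.2352
 = 1.326 + 1.4688 + 0.7644 + 0.9408
 = 4.5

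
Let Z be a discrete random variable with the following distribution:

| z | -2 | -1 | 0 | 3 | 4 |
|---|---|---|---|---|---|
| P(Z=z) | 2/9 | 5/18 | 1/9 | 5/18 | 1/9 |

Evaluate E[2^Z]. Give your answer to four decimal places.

E[2^Z] = Σ 2^z·P(Z=z)
 = 1/4·2/9 + 1/2·5/18 + 1·1/9 + 8·5/18 + 16·1/9
 = 1/18 + 5/36 + 1/9 + 20/9 + 16/9
 = 155/36

4.3056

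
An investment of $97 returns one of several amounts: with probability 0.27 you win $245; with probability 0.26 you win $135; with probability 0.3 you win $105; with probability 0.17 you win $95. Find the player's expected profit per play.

E[payout] = 245·0.27 + 135·0.26 + 105·0.3 + 95·0.17
 = 66.15 + 35.1 + 31.5 + 16.15
 = 148.9
Net = 148.9 - 97 = 51.9

51.9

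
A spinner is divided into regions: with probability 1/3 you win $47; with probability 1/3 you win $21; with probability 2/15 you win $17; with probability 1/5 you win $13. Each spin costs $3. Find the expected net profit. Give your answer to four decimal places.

E[payout] = 47·1/3 + 21·1/3 + 17·2/15 + 13·1/5
 = 47/3 + 7 + 34/15 + 13/5
 = 413/15
Net = 413/15 - 3 = 368/15

24.5333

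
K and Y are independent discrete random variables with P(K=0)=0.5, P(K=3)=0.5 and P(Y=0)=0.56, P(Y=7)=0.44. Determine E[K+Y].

4.58

E[K+Y] = Σ_k Σ_y (k+y) · P(K=k)P(Y=y)
 = 0·0.28 + 7·0.22 + 3·0.28 + 10·0.22
 = 0 + 1.54 + 0.84 + 2.2
 = 4.58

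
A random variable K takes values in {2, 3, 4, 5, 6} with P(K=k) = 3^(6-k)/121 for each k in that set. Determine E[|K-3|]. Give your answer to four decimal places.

E[|K-3|] = Σ |k-3|·P(K=k)
 = 1·81/121 + 0·27/121 + 1·9/121 + 2·3/121 + 3·1/121
 = 81/121 + 0 + 9/121 + 6/121 + 3/121
 = 9/11

0.8182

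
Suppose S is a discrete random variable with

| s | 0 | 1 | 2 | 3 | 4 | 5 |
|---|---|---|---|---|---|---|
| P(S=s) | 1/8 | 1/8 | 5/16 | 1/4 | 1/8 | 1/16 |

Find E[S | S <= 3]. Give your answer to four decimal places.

P(S <= 3) = 1/8 + 1/8 + 5/16 + 1/4 = 13/16.
E[S | S <= 3] = [0·1/8 + 1·1/8 + 2·5/16 + 3·1/4] / (13/16)
 = 3/2 / (13/16)
 = 24/13

1.8462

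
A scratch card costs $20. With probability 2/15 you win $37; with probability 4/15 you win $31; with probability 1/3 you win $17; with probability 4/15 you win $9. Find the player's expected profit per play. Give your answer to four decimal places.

1.2667

E[payout] = 37·2/15 + 31·4/15 + 17·1/3 + 9·4/15
 = 74/15 + 124/15 + 17/3 + 12/5
 = 319/15
Net = 319/15 - 20 = 19/15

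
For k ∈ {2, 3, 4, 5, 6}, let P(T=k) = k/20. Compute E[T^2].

22

E[T^2] = Σ t^2·P(T=t)
 = 4·1/10 + 9·3/20 + 16·1/5 + 25·1/4 + 36·3/10
 = 2/5 + 27/20 + 16/5 + 25/4 + 54/5
 = 22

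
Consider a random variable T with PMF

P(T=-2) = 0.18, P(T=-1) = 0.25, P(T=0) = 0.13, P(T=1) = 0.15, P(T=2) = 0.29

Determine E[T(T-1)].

E[T(T-1)] = Σ t(t-1)·P(T=t)
 = 6·0.18 + 2·0.25 + 0·0.13 + 0·0.15 + 2·0.29
 = 1.08 + 0.5 + 0 + 0 + 0.58
 = 2.16

2.16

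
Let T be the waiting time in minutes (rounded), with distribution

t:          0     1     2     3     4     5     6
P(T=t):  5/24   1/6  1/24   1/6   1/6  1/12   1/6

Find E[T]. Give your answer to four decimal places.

E[T] = Σ t·P(T=t)
 = 0·5/24 + 1·1/6 + 2·1/24 + 3·1/6 + 4·1/6 + 5·1/12 + 6·1/6
 = 0 + 1/6 + 1/12 + 1/2 + 2/3 + 5/12 + 1
 = 17/6

2.8333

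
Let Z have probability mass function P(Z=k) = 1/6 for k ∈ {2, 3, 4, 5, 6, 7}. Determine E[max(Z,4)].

E[max(Z,4)] = Σ max(z,4)·P(Z=z)
 = 4·1/6 + 4·1/6 + 4·1/6 + 5·1/6 + 6·1/6 + 7·1/6
 = 2/3 + 2/3 + 2/3 + 5/6 + 1 + 7/6
 = 5

5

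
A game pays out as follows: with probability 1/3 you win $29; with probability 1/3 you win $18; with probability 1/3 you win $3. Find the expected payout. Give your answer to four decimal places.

16.6667

E[payout] = 29·1/3 + 18·1/3 + 3·1/3
 = 29/3 + 6 + 1
 = 50/3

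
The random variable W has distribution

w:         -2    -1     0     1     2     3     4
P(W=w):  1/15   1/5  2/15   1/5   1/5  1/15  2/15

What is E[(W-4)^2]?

E[(W-4)^2] = Σ (w-4)^2·P(W=w)
 = 36·1/15 + 25·1/5 + 16·2/15 + 9·1/5 + 4·1/5 + 1·1/15 + 0·2/15
 = 12/5 + 5 + 32/15 + 9/5 + 4/5 + 1/15 + 0
 = 61/5

12.2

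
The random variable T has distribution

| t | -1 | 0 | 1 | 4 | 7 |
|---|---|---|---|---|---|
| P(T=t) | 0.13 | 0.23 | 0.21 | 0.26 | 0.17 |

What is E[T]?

2.31

E[T] = Σ t·P(T=t)
 = (-1)·0.13 + 0·0.23 + 1·0.21 + 4·0.26 + 7·0.17
 = (-0.13) + 0 + 0.21 + 1.04 + 1.19
 = 2.31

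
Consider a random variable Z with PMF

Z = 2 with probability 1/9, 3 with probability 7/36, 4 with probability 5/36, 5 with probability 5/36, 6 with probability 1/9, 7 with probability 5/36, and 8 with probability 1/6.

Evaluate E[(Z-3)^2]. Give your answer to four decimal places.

8.1944

E[(Z-3)^2] = Σ (z-3)^2·P(Z=z)
 = 1·1/9 + 0·7/36 + 1·5/36 + 4·5/36 + 9·1/9 + 16·5/36 + 25·1/6
 = 1/9 + 0 + 5/36 + 5/9 + 1 + 20/9 + 25/6
 = 295/36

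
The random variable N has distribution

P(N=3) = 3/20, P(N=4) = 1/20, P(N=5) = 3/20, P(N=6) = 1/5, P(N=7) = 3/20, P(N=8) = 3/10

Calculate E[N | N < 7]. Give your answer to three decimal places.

4.727

P(N < 7) = 3/20 + 1/20 + 3/20 + 1/5 = 11/20.
E[N | N < 7] = [3·3/20 + 4·1/20 + 5·3/20 + 6·1/5] / (11/20)
 = 13/5 / (11/20)
 = 52/11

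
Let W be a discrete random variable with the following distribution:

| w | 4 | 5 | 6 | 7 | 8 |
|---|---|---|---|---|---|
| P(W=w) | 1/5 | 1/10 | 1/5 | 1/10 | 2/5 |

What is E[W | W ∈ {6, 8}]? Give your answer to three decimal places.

P(W ∈ {6, 8}) = 1/5 + 2/5 = 3/5.
E[W | W ∈ {6, 8}] = [6·1/5 + 8·2/5] / (3/5)
 = 22/5 / (3/5)
 = 22/3

7.333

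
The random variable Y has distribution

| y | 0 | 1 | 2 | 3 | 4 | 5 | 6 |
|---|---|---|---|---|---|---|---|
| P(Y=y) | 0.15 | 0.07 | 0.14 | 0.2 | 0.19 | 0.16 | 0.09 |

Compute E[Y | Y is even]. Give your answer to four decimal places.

P(Y is even) = 0.15 + 0.14 + 0.19 + 0.09 = 0.57.
E[Y | Y is even] = [0·0.15 + 2·0.14 + 4·0.19 + 6·0.09] / 0.57
 = 1.58 / 0.57
 = 158/57

2.7719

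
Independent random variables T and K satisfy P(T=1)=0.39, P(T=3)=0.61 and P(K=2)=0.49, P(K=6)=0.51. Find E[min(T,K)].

1.9211

E[min(T,K)] = Σ_t Σ_k min(t,k) · P(T=t)P(K=k)
 = 1·0.1911 + 1·0.1989 + 2·0.2989 + 3·0.3111
 = 0.1911 + 0.1989 + 0.5978 + 0.9333
 = 1.9211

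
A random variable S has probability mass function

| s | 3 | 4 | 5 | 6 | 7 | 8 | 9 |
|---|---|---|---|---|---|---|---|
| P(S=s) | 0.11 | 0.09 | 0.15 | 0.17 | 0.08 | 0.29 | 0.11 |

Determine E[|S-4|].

E[|S-4|] = Σ |s-4|·P(S=s)
 = 1·0.11 + 0·0.09 + 1·0.15 + 2·0.17 + 3·0.08 + 4·0.29 + 5·0.11
 = 0.11 + 0 + 0.15 + 0.34 + 0.24 + 1.16 + 0.55
 = 2.55

2.55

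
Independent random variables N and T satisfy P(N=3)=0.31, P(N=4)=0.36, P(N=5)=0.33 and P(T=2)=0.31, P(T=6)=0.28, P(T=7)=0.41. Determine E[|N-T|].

2.4024

E[|N-T|] = Σ_n Σ_t |n-t| · P(N=n)P(T=t)
 = 1·0.0961 + 3·0.0868 + 4·0.1271 + 2·0.1116 + 2·0.1008 + 3·0.1476 + 3·0.1023 + 1·0.0924 + 2·0.1353
 = 0.0961 + 0.2604 + 0.5084 + 0.2232 + 0.2016 + 0.4428 + 0.3069 + 0.0924 + 0.2706
 = 2.4024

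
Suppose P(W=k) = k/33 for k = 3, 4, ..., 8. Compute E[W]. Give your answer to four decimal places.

6.0303

E[W] = Σ w·P(W=w)
 = 3·1/11 + 4·4/33 + 5·5/33 + 6·2/11 + 7·7/33 + 8·8/33
 = 3/11 + 16/33 + 25/33 + 12/11 + 49/33 + 64/33
 = 199/33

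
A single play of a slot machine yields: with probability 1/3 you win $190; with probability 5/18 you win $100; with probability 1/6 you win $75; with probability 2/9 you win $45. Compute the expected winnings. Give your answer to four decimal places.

E[payout] = 190·1/3 + 100·5/18 + 75·1/6 + 45·2/9
 = 190/3 + 250/9 + 25/2 + 10
 = 2045/18

113.6111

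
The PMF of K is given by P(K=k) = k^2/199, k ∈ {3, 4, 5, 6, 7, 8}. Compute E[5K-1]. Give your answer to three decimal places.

31.337

E[5K-1] = Σ (5k-1)·P(K=k)
 = 14·9/199 + 19·16/199 + 24·25/199 + 29·36/199 + 34·49/199 + 39·64/199
 = 126/199 + 304/199 + 600/199 + 1044/199 + 1666/199 + 2496/199
 = 6236/199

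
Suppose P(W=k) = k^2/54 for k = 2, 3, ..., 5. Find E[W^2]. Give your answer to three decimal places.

E[W^2] = Σ w^2·P(W=w)
 = 4·2/27 + 9·1/6 + 16·8/27 + 25·25/54
 = 8/27 + 3/2 + 128/27 + 625/54
 = 163/9

18.111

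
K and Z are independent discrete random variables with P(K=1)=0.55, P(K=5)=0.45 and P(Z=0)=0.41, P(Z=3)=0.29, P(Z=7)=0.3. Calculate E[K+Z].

E[K+Z] = Σ_k Σ_z (k+z) · P(K=k)P(Z=z)
 = 1·0.2255 + 4·0.1595 + 8·0.165 + 5·0.1845 + 8·0.1305 + 12·0.135
 = 0.2255 + 0.638 + 1.32 + 0.9225 + 1.044 + 1.62
 = 5.77

5.77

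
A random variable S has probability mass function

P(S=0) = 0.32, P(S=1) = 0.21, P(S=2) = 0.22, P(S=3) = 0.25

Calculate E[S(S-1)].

1.94

E[S(S-1)] = Σ s(s-1)·P(S=s)
 = 0·0.32 + 0·0.21 + 2·0.22 + 6·0.25
 = 0 + 0 + 0.44 + 1.5
 = 1.94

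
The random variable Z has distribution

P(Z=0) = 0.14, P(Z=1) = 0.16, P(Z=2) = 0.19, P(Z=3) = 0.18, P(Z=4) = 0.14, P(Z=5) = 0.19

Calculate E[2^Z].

10.98

E[2^Z] = Σ 2^z·P(Z=z)
 = 1·0.14 + 2·0.16 + 4·0.19 + 8·0.18 + 16·0.14 + 32·0.19
 = 0.14 + 0.32 + 0.76 + 1.44 + 2.24 + 6.08
 = 10.98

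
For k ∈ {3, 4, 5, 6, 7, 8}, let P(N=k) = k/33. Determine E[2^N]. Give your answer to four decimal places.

E[2^N] = Σ 2^n·P(N=n)
 = 8·1/11 + 16·4/33 + 32·5/33 + 64·2/11 + 128·7/33 + 256·8/33
 = 8/11 + 64/33 + 160/33 + 128/11 + 896/33 + 2048/33
 = 1192/11

108.3636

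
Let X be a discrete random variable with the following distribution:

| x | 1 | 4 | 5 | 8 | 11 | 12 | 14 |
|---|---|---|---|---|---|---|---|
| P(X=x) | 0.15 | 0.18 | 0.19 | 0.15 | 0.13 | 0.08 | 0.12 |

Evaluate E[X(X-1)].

E[X(X-1)] = Σ x(x-1)·P(X=x)
 = 0·0.15 + 12·0.18 + 20·0.19 + 56·0.15 + 110·0.13 + 132·0.08 + 182·0.12
 = 0 + 2.16 + 3.8 + 8.4 + 14.3 + 10.56 + 21.84
 = 61.06

61.06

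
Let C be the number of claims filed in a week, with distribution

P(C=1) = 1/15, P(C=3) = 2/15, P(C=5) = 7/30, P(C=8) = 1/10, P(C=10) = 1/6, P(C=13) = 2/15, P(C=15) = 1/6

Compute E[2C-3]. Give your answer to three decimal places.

E[2C-3] = Σ (2c-3)·P(C=c)
 = (-1)·1/15 + 3·2/15 + 7·7/30 + 13·1/10 + 17·1/6 + 23·2/15 + 27·1/6
 = (-1/15) + 2/5 + 49/30 + 13/10 + 17/6 + 46/15 + 9/2
 = 41/3

13.667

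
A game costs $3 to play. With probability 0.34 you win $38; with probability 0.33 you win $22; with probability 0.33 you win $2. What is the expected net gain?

17.84

E[payout] = 38·0.34 + 22·0.33 + 2·0.33
 = 12.92 + 7.26 + 0.66
 = 20.84
Net = 20.84 - 3 = 17.84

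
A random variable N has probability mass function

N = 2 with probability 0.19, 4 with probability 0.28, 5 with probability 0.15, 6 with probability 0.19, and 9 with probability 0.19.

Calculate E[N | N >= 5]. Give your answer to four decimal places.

P(N >= 5) = 0.15 + 0.19 + 0.19 = 0.53.
E[N | N >= 5] = [5·0.15 + 6·0.19 + 9·0.19] / 0.53
 = 3.6 / 0.53
 = 360/53

6.7925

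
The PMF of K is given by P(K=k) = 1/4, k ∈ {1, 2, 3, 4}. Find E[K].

2.5

E[K] = Σ k·P(K=k)
 = 1·1/4 + 2·1/4 + 3·1/4 + 4·1/4
 = 1/4 + 1/2 + 3/4 + 1
 = 5/2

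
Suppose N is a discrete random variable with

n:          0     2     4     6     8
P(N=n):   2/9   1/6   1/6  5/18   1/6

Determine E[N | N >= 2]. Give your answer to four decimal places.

5.1429

P(N >= 2) = 1/6 + 1/6 + 5/18 + 1/6 = 7/9.
E[N | N >= 2] = [2·1/6 + 4·1/6 + 6·5/18 + 8·1/6] / (7/9)
 = 4 / (7/9)
 = 36/7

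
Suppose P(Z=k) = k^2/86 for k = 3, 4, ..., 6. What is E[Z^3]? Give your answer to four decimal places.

E[Z^3] = Σ z^3·P(Z=z)
 = 27·9/86 + 64·8/43 + 125·25/86 + 216·18/43
 = 243/86 + 512/43 + 3125/86 + 3888/43
 = 6084/43

141.4884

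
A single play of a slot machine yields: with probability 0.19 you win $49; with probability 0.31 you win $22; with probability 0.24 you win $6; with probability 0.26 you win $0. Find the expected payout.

E[payout] = 49·0.19 + 22·0.31 + 6·0.24 + 0·0.26
 = 9.31 + 6.82 + 1.44 + 0
 = 17.57

17.57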